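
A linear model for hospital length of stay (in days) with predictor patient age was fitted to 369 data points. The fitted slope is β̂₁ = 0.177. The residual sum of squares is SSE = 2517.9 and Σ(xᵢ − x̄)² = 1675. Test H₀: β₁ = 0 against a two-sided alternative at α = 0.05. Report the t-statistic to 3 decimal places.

MSE = SSE/(n − 2) = 2517.9/367 = 6.86076.
SE(β̂₁) = √(MSE/Sₓₓ) = √(6.86076/1675) = 0.0639998.
t = 0.177 / 0.0639998 = 2.766.
df = n − 2 = 367.
Two-sided p ≈ 0.0060, which is < 0.05, so reject H₀.
There is evidence that patient age is associated with hospital length of stay.

t = 2.766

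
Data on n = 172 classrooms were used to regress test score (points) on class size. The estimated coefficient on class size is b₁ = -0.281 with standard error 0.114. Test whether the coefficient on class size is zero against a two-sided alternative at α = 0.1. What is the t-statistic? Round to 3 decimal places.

H₀: β₁ = 0 vs H₁: β₁ ≠ 0.
t = (b₁ − β₁⁰)/SE = -0.281 / 0.114 = -2.465.
df = n − 2 = 172 − 2 = 170.
Two-sided p ≈ 0.0147, which is < 0.1, so reject H₀.
There is evidence that class size is associated with test score.

t = -2.465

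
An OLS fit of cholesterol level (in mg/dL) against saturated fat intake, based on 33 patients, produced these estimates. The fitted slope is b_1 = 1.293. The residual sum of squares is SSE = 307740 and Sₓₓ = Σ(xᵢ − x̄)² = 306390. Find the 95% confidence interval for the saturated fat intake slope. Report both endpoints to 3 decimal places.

(0.926, 1.660)

MSE = SSE/(n − 2) = 307740/31 = 9927.1.
SE(b_1) = √(MSE/Sₓₓ) = √(9927.1/306390) = 0.180001.
df = n − 2 = 31.
t* = t_{0.025, 31} = 2.039513.
Margin = t* × SE = 2.039513 × 0.180001 = 0.36711.
CI: 1.293 ± 0.36711 → (0.926, 1.660).
With 95% confidence, each one-unit increase in saturated fat intake is associated with a change of between 0.926 and 1.660 mg/dL in cholesterol level.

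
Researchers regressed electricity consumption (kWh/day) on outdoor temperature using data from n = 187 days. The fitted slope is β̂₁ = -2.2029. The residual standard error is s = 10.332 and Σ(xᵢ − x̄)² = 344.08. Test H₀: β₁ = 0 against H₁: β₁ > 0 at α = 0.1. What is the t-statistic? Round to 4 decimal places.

t = -3.9549

SE(β̂₁) = s/√Sₓₓ = 10.332/√344.08 = 0.556999.
t = -2.2029 / 0.556999 = -3.9549.
df = n − 2 = 185.
One-sided p ≈ 0.9999, which is ≥ 0.1, so fail to reject H₀.
The data do not give significant evidence that the true slope on outdoor temperature is positive.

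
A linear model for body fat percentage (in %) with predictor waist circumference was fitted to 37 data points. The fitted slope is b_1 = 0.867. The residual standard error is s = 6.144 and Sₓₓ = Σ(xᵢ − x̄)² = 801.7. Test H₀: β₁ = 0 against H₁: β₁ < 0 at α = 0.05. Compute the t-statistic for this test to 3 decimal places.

SE(b_1) = s/√Sₓₓ = 6.144/√801.7 = 0.216993.
t = 0.867 / 0.216993 = 3.996.
df = n − 2 = 35.
One-sided p ≈ 0.9998, which is ≥ 0.05, so fail to reject H₀.
The data do not give significant evidence that the true slope on waist circumference is negative.

t = 3.996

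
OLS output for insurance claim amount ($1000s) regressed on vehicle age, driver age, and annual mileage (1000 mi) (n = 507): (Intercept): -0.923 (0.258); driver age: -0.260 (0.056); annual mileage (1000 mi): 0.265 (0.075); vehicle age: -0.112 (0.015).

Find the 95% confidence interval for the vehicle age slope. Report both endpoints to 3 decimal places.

Read off: b = -0.112, SE = 0.015 for vehicle age.
df = n − k − 1 = 507 − 3 − 1 = 503.
t* = t_{0.025, 503} = 1.964691.
Margin = t* × SE = 1.964691 × 0.015 = 0.02947.
CI: -0.112 ± 0.02947 → (-0.141, -0.083).

(-0.141, -0.083)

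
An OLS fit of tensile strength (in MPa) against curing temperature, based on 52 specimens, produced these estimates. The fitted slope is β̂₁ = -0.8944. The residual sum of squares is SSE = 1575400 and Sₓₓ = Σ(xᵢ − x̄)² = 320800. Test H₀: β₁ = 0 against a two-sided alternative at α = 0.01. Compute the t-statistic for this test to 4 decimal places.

t = -2.8539

MSE = SSE/(n − 2) = 1575400/50 = 31508.
SE(β̂₁) = √(MSE/Sₓₓ) = √(31508/320800) = 0.313396.
t = -0.8944 / 0.313396 = -2.8539.
df = n − 2 = 50.
Two-sided p ≈ 0.0063, which is < 0.01, so reject H₀.
There is evidence that curing temperature is associated with tensile strength.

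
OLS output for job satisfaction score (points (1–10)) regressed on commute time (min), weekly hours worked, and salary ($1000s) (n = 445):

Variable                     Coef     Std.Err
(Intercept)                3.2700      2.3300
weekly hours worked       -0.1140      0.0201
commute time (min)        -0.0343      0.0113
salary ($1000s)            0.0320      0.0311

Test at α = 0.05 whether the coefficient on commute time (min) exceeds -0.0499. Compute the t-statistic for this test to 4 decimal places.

t = 1.3805

Read off: b = -0.0343, SE = 0.0113 for commute time (min).
H₀: β₁ = -0.0499 vs H₁: β₁ > -0.0499.
t = (-0.0343 − (-0.0499)) / 0.0113 = 1.3805.
df = n − k − 1 = 445 − 3 − 1 = 441.
One-sided p ≈ 0.0841, which is ≥ 0.05, so fail to reject H₀.
The data do not give significant evidence that the true slope on commute time (min) exceeds -0.0499 points (1–10) per unit, holding the other predictors fixed.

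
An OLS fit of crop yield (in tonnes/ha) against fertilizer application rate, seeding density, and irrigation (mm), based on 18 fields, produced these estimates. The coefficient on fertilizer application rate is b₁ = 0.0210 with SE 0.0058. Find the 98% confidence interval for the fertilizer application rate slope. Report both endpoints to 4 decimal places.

(0.0058, 0.0362)

df = n − k − 1 = 18 − 3 − 1 = 14.
t* = t_{0.01, 14} = 2.624494.
Margin = t* × SE = 2.624494 × 0.0058 = 0.015222.
CI: 0.0210 ± 0.015222 → (0.0058, 0.0362).
With 98% confidence, each one-unit increase in fertilizer application rate is associated with a change of between 0.0058 and 0.0362 tonnes/ha in crop yield, holding the other predictors fixed.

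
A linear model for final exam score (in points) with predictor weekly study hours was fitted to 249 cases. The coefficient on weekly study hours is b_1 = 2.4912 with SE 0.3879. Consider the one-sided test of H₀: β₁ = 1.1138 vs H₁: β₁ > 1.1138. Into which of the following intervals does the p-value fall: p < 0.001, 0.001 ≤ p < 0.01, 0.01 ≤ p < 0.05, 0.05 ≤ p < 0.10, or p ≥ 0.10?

p < 0.001

t = (2.4912 − 1.1138) / 0.3879 = 3.551.
df = n − 2 = 249 − 2 = 247.
One-sided p = P(T_{247} > t) ≈ 0.0002.
So p < 0.001.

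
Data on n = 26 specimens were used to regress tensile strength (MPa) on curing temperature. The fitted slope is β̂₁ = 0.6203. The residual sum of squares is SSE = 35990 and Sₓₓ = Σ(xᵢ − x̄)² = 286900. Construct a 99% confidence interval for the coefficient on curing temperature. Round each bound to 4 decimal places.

MSE = SSE/(n − 2) = 35990/24 = 1499.58.
SE(β̂₁) = √(MSE/Sₓₓ) = √(1499.58/286900) = 0.072297.
df = n − 2 = 24.
t* = t_{0.005, 24} = 2.79694.
Margin = t* × SE = 2.79694 × 0.072297 = 0.202210.
CI: 0.6203 ± 0.202210 → (0.4181, 0.8225).
With 99% confidence, each one-unit increase in curing temperature is associated with a change of between 0.4181 and 0.8225 MPa in tensile strength.

(0.4181, 0.8225)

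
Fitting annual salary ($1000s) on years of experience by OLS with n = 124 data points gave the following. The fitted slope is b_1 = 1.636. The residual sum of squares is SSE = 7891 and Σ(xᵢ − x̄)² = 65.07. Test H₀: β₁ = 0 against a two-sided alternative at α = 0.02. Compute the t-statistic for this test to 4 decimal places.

t = 1.6409

MSE = SSE/(n − 2) = 7891/122 = 64.6803.
SE(b_1) = √(MSE/Sₓₓ) = √(64.6803/65.07) = 0.997001.
t = 1.636 / 0.997001 = 1.6409.
df = n − 2 = 122.
Two-sided p ≈ 0.1034, which is ≥ 0.02, so fail to reject H₀.
The data do not give significant evidence of an association between years of experience and annual salary.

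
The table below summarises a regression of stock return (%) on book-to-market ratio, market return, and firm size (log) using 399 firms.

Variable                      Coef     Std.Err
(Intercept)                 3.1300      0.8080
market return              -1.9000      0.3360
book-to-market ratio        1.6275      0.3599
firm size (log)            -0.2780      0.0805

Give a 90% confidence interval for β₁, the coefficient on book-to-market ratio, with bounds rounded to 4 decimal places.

Read off: b = 1.6275, SE = 0.3599 for book-to-market ratio.
df = n − k − 1 = 399 − 3 − 1 = 395.
t* = t_{0.05, 395} = 1.64872.
Margin = t* × SE = 1.64872 × 0.3599 = 0.593374.
CI: 1.6275 ± 0.593374 → (1.0341, 2.2209).

(1.0341, 2.2209)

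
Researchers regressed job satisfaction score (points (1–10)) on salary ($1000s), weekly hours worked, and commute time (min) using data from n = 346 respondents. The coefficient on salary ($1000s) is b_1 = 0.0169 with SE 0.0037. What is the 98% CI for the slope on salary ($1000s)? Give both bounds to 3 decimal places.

df = n − k − 1 = 346 − 3 − 1 = 342.
t* = t_{0.01, 342} = 2.337301.
Margin = t* × SE = 2.337301 × 0.0037 = 0.00865.
CI: 0.0169 ± 0.00865 → (0.008, 0.026).
With 98% confidence, each one-unit increase in salary ($1000s) is associated with a change of between 0.008 and 0.026 points (1–10) in job satisfaction score, holding the other predictors fixed.

(0.008, 0.026)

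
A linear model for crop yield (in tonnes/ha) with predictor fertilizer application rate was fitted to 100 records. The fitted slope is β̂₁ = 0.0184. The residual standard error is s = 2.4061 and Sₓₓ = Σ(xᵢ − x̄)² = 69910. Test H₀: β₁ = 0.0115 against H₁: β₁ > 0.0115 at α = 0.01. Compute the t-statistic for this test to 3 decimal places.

t = 0.758

SE(β̂₁) = s/√Sₓₓ = 2.4061/√69910 = 0.00910006.
t = (0.0184 − 0.0115) / 0.00910006 = 0.758.
df = n − 2 = 98.
One-sided p ≈ 0.2251, which is ≥ 0.01, so fail to reject H₀.
The data do not give significant evidence that the true slope on fertilizer application rate exceeds 0.0115 tonnes/ha per unit.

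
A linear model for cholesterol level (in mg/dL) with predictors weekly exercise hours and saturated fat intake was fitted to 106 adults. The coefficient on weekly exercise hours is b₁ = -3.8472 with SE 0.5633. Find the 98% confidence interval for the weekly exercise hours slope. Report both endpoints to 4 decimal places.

(-5.1783, -2.5161)

df = n − k − 1 = 106 − 2 − 1 = 103.
t* = t_{0.01, 103} = 2.363098.
Margin = t* × SE = 2.363098 × 0.5633 = 1.331133.
CI: -3.8472 ± 1.331133 → (-5.1783, -2.5161).
With 98% confidence, each one-unit increase in weekly exercise hours is associated with a change of between -5.1783 and -2.5161 mg/dL in cholesterol level, holding the other predictors fixed.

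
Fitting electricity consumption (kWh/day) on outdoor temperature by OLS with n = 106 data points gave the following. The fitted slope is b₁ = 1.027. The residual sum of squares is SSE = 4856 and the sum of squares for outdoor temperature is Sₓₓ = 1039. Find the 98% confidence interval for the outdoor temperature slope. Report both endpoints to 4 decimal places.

(0.5261, 1.5279)

MSE = SSE/(n − 2) = 4856/104 = 46.6923.
SE(b₁) = √(MSE/Sₓₓ) = √(46.6923/1039) = 0.21199.
df = n − 2 = 104.
t* = t_{0.01, 104} = 2.362739.
Margin = t* × SE = 2.362739 × 0.21199 = 0.500877.
CI: 1.027 ± 0.500877 → (0.5261, 1.5279).
With 98% confidence, each one-unit increase in outdoor temperature is associated with a change of between 0.5261 and 1.5279 kWh/day in electricity consumption.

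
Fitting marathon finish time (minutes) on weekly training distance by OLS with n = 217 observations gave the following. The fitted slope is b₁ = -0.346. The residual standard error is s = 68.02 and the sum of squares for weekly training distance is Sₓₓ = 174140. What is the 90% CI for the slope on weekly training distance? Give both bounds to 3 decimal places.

(-0.615, -0.077)

SE(b₁) = s/√Sₓₓ = 68.02/√174140 = 0.163.
df = n − 2 = 215.
t* = t_{0.05, 215} = 1.651972.
Margin = t* × SE = 1.651972 × 0.163 = 0.26927.
CI: -0.346 ± 0.26927 → (-0.615, -0.077).
With 90% confidence, each one-unit increase in weekly training distance is associated with a change of between -0.615 and -0.077 minutes in marathon finish time.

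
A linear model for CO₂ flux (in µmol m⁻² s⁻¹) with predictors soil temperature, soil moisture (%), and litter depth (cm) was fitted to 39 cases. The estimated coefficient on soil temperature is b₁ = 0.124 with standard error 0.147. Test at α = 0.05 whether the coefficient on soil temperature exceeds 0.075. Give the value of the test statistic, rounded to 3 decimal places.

H₀: β₁ = 0.075 vs H₁: β₁ > 0.075.
t = (b₁ − β₁⁰)/SE = (0.124 − 0.075) / 0.147 = 0.333.
df = n − k − 1 = 39 − 3 − 1 = 35.
One-sided p ≈ 0.3704, which is ≥ 0.05, so fail to reject H₀.
The data do not give significant evidence that the true slope on soil temperature exceeds 0.075 µmol m⁻² s⁻¹ per unit, holding the other predictors fixed.

t = 0.333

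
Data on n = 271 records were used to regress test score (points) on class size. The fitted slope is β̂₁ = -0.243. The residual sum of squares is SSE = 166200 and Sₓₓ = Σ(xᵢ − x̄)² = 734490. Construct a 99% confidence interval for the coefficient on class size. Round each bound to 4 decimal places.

(-0.3182, -0.1678)

MSE = SSE/(n − 2) = 166200/269 = 617.844.
SE(β̂₁) = √(MSE/Sₓₓ) = √(617.844/734490) = 0.0290032.
df = n − 2 = 269.
t* = t_{0.005, 269} = 2.594229.
Margin = t* × SE = 2.594229 × 0.0290032 = 0.075241.
CI: -0.243 ± 0.075241 → (-0.3182, -0.1678).
With 99% confidence, each one-unit increase in class size is associated with a change of between -0.3182 and -0.1678 points in test score.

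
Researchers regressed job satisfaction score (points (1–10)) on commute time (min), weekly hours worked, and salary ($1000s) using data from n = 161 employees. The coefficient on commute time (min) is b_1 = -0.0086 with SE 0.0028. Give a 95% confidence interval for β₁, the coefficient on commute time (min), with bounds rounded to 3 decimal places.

df = n − k − 1 = 161 − 3 − 1 = 157.
t* = t_{0.025, 157} = 1.975189.
Margin = t* × SE = 1.975189 × 0.0028 = 0.00553.
CI: -0.0086 ± 0.00553 → (-0.014, -0.003).
With 95% confidence, each one-unit increase in commute time (min) is associated with a change of between -0.014 and -0.003 points (1–10) in job satisfaction score, holding the other predictors fixed.

(-0.014, -0.003)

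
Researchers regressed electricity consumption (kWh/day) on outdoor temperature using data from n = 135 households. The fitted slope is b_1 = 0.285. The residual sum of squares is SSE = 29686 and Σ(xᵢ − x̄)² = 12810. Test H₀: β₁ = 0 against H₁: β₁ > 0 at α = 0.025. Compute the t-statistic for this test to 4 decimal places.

MSE = SSE/(n − 2) = 29686/133 = 223.203.
SE(b_1) = √(MSE/Sₓₓ) = √(223.203/12810) = 0.132.
t = 0.285 / 0.132 = 2.1591.
df = n − 2 = 133.
One-sided p ≈ 0.0163, which is < 0.025, so reject H₀.
There is evidence that the true slope on outdoor temperature is positive.

t = 2.1591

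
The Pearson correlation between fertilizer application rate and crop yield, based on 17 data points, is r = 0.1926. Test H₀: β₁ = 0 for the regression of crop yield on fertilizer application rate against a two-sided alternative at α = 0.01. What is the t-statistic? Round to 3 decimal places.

t = 0.760

t = r·√(n − 2)/√(1 − r²) = 0.1926·√15/√0.962905 = 0.760.
df = n − 2 = 15.
Two-sided p ≈ 0.4589, which is ≥ 0.01, so fail to reject H₀.
The data do not give significant evidence of a linear association between fertilizer application rate and crop yield.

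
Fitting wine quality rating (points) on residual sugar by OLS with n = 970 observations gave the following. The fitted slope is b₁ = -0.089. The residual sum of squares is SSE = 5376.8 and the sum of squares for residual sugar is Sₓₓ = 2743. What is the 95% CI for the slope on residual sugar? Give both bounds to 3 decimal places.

MSE = SSE/(n − 2) = 5376.8/968 = 5.55455.
SE(b₁) = √(MSE/Sₓₓ) = √(5.55455/2743) = 0.0449999.
df = n − 2 = 968.
t* = t_{0.025, 968} = 1.962418.
Margin = t* × SE = 1.962418 × 0.0449999 = 0.08831.
CI: -0.089 ± 0.08831 → (-0.177, -0.001).
With 95% confidence, each one-unit increase in residual sugar is associated with a change of between -0.177 and -0.001 points in wine quality rating.

(-0.177, -0.001)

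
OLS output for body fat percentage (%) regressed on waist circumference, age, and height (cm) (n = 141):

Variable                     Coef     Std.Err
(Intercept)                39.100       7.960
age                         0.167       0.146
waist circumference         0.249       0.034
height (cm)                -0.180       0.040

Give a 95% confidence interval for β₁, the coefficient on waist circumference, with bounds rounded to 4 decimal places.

(0.1818, 0.3162)

Read off: b = 0.249, SE = 0.034 for waist circumference.
df = n − k − 1 = 141 − 3 − 1 = 137.
t* = t_{0.025, 137} = 1.977431.
Margin = t* × SE = 1.977431 × 0.034 = 0.067233.
CI: 0.249 ± 0.067233 → (0.1818, 0.3162).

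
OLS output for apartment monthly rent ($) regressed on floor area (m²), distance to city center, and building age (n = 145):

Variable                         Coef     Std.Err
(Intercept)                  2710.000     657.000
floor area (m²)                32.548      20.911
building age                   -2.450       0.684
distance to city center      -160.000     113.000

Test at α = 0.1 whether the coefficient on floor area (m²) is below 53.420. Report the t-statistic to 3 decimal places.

Read off: b = 32.548, SE = 20.911 for floor area (m²).
H₀: β₁ = 53.420 vs H₁: β₁ < 53.420.
t = (32.548 − 53.420) / 20.911 = -0.998.
df = n − k − 1 = 145 − 3 − 1 = 141.
One-sided p ≈ 0.1600, which is ≥ 0.1, so fail to reject H₀.
The data do not give significant evidence that the true slope on floor area (m²) is below 53.420 $ per unit, holding the other predictors fixed.

t = -0.998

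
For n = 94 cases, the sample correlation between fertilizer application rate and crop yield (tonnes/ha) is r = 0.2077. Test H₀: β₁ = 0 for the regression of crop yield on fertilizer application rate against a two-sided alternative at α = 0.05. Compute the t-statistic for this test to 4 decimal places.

t = r·√(n − 2)/√(1 − r²) = 0.2077·√92/√0.956861 = 2.0366.
df = n − 2 = 92.
Two-sided p ≈ 0.0446, which is < 0.05, so reject H₀.
There is evidence of a linear association between fertilizer application rate and crop yield.

t = 2.0366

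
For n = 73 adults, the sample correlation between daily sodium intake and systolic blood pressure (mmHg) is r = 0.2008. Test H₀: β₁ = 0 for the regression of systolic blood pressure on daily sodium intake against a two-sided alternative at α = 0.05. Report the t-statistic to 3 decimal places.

t = r·√(n − 2)/√(1 − r²) = 0.2008·√71/√0.959679 = 1.727.
df = n − 2 = 71.
Two-sided p ≈ 0.0885, which is ≥ 0.05, so fail to reject H₀.
The data do not give significant evidence of a linear association between daily sodium intake and systolic blood pressure.

t = 1.727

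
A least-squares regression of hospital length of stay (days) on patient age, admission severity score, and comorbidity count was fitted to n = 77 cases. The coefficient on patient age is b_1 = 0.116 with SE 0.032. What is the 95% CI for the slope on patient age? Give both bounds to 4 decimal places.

df = n − k − 1 = 77 − 3 − 1 = 73.
t* = t_{0.025, 73} = 1.992997.
Margin = t* × SE = 1.992997 × 0.032 = 0.063776.
CI: 0.116 ± 0.063776 → (0.0522, 0.1798).
With 95% confidence, each one-unit increase in patient age is associated with a change of between 0.0522 and 0.1798 days in hospital length of stay, holding the other predictors fixed.

(0.0522, 0.1798)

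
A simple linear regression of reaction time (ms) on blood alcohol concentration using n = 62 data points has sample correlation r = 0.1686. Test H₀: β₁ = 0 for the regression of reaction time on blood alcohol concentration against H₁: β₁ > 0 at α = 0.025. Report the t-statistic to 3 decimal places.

t = r·√(n − 2)/√(1 − r²) = 0.1686·√60/√0.971574 = 1.325.
df = n − 2 = 60.
One-sided p ≈ 0.0951, which is ≥ 0.025, so fail to reject H₀.
The data do not give significant evidence of a linear association between blood alcohol concentration and reaction time.

t = 1.325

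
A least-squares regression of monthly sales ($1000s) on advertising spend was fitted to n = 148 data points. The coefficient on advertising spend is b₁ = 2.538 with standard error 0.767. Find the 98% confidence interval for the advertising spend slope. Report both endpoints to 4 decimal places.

(0.7339, 4.3421)

df = n − 2 = 148 − 2 = 146.
t* = t_{0.01, 146} = 2.35216.
Margin = t* × SE = 2.35216 × 0.767 = 1.804107.
CI: 2.538 ± 1.804107 → (0.7339, 4.3421).
With 98% confidence, each one-unit increase in advertising spend is associated with a change of between 0.7339 and 4.3421 $1000s in monthly sales.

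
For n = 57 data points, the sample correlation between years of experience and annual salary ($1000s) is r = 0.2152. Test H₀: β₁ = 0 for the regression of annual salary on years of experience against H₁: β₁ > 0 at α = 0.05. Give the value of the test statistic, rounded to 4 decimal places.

t = r·√(n − 2)/√(1 − r²) = 0.2152·√55/√0.953689 = 1.6343.
df = n − 2 = 55.
One-sided p ≈ 0.0540, which is ≥ 0.05, so fail to reject H₀.
The data do not give significant evidence of a linear association between years of experience and annual salary.

t = 1.6343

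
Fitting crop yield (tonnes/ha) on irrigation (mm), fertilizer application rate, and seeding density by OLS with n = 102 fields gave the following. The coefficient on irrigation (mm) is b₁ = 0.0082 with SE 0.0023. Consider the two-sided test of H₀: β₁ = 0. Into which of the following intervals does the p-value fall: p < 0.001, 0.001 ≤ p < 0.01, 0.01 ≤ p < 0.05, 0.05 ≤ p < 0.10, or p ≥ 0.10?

t = 0.0082 / 0.0023 = 3.565.
df = n − k − 1 = 102 − 3 − 1 = 98.
Two-sided p = 2·P(T_{98} > |t|) ≈ 0.0006.
So p < 0.001.

p < 0.001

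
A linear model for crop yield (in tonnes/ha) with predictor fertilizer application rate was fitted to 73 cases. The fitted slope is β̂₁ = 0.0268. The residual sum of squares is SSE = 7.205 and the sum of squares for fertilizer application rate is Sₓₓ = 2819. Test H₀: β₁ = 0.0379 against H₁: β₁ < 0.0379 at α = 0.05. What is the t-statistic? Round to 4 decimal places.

MSE = SSE/(n − 2) = 7.205/71 = 0.101479.
SE(β̂₁) = √(MSE/Sₓₓ) = √(0.101479/2819) = 0.00599985.
t = (0.0268 − 0.0379) / 0.00599985 = -1.8500.
df = n − 2 = 71.
One-sided p ≈ 0.0342, which is < 0.05, so reject H₀.
There is evidence that the true slope on fertilizer application rate is below 0.0379 tonnes/ha per unit.

t = -1.8500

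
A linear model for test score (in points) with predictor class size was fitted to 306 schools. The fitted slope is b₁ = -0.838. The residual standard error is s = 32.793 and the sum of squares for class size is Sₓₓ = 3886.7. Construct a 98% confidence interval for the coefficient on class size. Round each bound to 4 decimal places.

SE(b₁) = s/√Sₓₓ = 32.793/√3886.7 = 0.526006.
df = n − 2 = 304.
t* = t_{0.01, 304} = 2.338677.
Margin = t* × SE = 2.338677 × 0.526006 = 1.230158.
CI: -0.838 ± 1.230158 → (-2.0682, 0.3922).
With 98% confidence, each one-unit increase in class size is associated with a change of between -2.0682 and 0.3922 points in test score.

(-2.0682, 0.3922)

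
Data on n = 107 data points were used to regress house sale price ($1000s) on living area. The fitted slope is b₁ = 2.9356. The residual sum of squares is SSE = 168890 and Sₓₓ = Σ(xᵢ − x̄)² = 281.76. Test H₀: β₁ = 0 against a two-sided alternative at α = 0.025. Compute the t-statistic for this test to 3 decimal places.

MSE = SSE/(n − 2) = 168890/105 = 1608.48.
SE(b₁) = √(MSE/Sₓₓ) = √(1608.48/281.76) = 2.38928.
t = 2.9356 / 2.38928 = 1.229.
df = n − 2 = 105.
Two-sided p ≈ 0.2219, which is ≥ 0.025, so fail to reject H₀.
The data do not give significant evidence of an association between living area and house sale price.

t = 1.229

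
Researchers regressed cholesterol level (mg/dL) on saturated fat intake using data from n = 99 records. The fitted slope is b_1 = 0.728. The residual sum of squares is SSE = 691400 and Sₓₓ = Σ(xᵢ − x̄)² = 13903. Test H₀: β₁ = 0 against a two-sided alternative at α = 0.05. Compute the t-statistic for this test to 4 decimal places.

MSE = SSE/(n − 2) = 691400/97 = 7127.84.
SE(b_1) = √(MSE/Sₓₓ) = √(7127.84/13903) = 0.716019.
t = 0.728 / 0.716019 = 1.0167.
df = n − 2 = 97.
Two-sided p ≈ 0.3118, which is ≥ 0.05, so fail to reject H₀.
The data do not give significant evidence of an association between saturated fat intake and cholesterol level.

t = 1.0167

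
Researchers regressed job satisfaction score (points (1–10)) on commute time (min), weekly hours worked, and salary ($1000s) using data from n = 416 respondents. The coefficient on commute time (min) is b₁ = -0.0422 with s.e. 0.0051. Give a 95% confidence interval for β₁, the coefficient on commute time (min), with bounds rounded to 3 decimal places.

(-0.052, -0.032)

df = n − k − 1 = 416 − 3 − 1 = 412.
t* = t_{0.025, 412} = 1.965739.
Margin = t* × SE = 1.965739 × 0.0051 = 0.01003.
CI: -0.0422 ± 0.01003 → (-0.052, -0.032).
With 95% confidence, each one-unit increase in commute time (min) is associated with a change of between -0.052 and -0.032 points (1–10) in job satisfaction score, holding the other predictors fixed.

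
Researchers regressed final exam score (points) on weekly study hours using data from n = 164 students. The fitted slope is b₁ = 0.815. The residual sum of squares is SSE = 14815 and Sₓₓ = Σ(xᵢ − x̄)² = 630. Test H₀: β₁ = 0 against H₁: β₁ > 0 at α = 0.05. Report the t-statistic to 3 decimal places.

t = 2.139

MSE = SSE/(n − 2) = 14815/162 = 91.4506.
SE(b₁) = √(MSE/Sₓₓ) = √(91.4506/630) = 0.380998.
t = 0.815 / 0.380998 = 2.139.
df = n − 2 = 162.
One-sided p ≈ 0.0170, which is < 0.05, so reject H₀.
There is evidence that the true slope on weekly study hours is positive.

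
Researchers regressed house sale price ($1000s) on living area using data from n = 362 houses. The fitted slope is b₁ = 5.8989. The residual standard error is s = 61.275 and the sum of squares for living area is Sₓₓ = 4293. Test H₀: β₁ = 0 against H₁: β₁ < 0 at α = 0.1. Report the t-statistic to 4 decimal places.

t = 6.3077

SE(b₁) = s/√Sₓₓ = 61.275/√4293 = 0.935197.
t = 5.8989 / 0.935197 = 6.3077.
df = n − 2 = 360.
One-sided p ≈ 1.0000, which is ≥ 0.1, so fail to reject H₀.
The data do not give significant evidence that the true slope on living area is negative.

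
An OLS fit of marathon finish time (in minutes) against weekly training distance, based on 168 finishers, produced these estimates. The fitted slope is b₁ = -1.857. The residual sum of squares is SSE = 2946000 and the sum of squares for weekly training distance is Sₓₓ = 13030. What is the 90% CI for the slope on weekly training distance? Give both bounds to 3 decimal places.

MSE = SSE/(n − 2) = 2946000/166 = 17747.
SE(b₁) = √(MSE/Sₓₓ) = √(17747/13030) = 1.16705.
df = n − 2 = 166.
t* = t_{0.05, 166} = 1.654085.
Margin = t* × SE = 1.654085 × 1.16705 = 1.93040.
CI: -1.857 ± 1.93040 → (-3.787, 0.073).
With 90% confidence, each one-unit increase in weekly training distance is associated with a change of between -3.787 and 0.073 minutes in marathon finish time.

(-3.787, 0.073)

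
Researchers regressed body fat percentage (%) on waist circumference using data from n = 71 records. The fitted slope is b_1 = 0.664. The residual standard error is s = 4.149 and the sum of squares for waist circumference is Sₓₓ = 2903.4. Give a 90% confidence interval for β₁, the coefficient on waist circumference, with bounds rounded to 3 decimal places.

(0.536, 0.792)

SE(b_1) = s/√Sₓₓ = 4.149/√2903.4 = 0.0769999.
df = n − 2 = 69.
t* = t_{0.05, 69} = 1.667239.
Margin = t* × SE = 1.667239 × 0.0769999 = 0.12838.
CI: 0.664 ± 0.12838 → (0.536, 0.792).
With 90% confidence, each one-unit increase in waist circumference is associated with a change of between 0.536 and 0.792 % in body fat percentage.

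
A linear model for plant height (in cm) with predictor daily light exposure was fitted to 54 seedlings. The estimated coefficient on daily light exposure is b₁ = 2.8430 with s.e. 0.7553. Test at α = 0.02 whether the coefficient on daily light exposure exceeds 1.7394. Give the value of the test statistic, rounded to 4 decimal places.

t = 1.4611

H₀: β₁ = 1.7394 vs H₁: β₁ > 1.7394.
t = (b₁ − β₁⁰)/SE = (2.8430 − 1.7394) / 0.7553 = 1.4611.
df = n − 2 = 54 − 2 = 52.
One-sided p ≈ 0.0750, which is ≥ 0.02, so fail to reject H₀.
The data do not give significant evidence that the true slope on daily light exposure exceeds 1.7394 cm per unit.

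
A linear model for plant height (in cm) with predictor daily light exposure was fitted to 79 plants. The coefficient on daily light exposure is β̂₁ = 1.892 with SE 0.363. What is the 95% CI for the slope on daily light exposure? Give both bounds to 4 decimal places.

df = n − 2 = 79 − 2 = 77.
t* = t_{0.025, 77} = 1.991254.
Margin = t* × SE = 1.991254 × 0.363 = 0.722825.
CI: 1.892 ± 0.722825 → (1.1692, 2.6148).
With 95% confidence, each one-unit increase in daily light exposure is associated with a change of between 1.1692 and 2.6148 cm in plant height.

(1.1692, 2.6148)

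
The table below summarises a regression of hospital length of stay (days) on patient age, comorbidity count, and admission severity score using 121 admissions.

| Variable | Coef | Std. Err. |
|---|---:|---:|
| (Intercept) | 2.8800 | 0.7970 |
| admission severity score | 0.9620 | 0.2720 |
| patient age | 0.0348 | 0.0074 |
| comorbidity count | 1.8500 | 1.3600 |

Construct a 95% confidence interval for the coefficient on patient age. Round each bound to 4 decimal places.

(0.0201, 0.0495)

Read off: b = 0.0348, SE = 0.0074 for patient age.
df = n − k − 1 = 121 − 3 − 1 = 117.
t* = t_{0.025, 117} = 1.980448.
Margin = t* × SE = 1.980448 × 0.0074 = 0.014655.
CI: 0.0348 ± 0.014655 → (0.0201, 0.0495).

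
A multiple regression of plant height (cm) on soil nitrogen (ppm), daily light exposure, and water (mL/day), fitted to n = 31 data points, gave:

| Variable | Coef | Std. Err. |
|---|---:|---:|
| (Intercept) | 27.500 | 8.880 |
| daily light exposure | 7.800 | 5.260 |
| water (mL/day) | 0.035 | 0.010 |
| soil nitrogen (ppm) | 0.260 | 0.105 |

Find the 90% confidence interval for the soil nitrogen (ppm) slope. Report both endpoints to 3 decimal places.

(0.081, 0.439)

Read off: b = 0.260, SE = 0.105 for soil nitrogen (ppm).
df = n − k − 1 = 31 − 3 − 1 = 27.
t* = t_{0.05, 27} = 1.703288.
Margin = t* × SE = 1.703288 × 0.105 = 0.17885.
CI: 0.260 ± 0.17885 → (0.081, 0.439).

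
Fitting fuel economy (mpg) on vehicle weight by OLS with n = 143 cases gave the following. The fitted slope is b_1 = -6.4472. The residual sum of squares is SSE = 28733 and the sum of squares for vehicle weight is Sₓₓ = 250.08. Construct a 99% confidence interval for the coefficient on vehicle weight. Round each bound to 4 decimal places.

(-8.8043, -4.0901)

MSE = SSE/(n − 2) = 28733/141 = 203.78.
SE(b_1) = √(MSE/Sₓₓ) = √(203.78/250.08) = 0.902696.
df = n − 2 = 141.
t* = t_{0.005, 141} = 2.611147.
Margin = t* × SE = 2.611147 × 0.902696 = 2.357072.
CI: -6.4472 ± 2.357072 → (-8.8043, -4.0901).
With 99% confidence, each one-unit increase in vehicle weight is associated with a change of between -8.8043 and -4.0901 mpg in fuel economy.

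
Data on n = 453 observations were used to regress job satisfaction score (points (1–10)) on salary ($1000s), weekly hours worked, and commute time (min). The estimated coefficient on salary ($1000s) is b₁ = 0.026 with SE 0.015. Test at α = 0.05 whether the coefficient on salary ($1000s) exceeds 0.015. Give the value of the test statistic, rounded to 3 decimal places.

t = 0.733

H₀: β₁ = 0.015 vs H₁: β₁ > 0.015.
t = (b₁ − β₁⁰)/SE = (0.026 − 0.015) / 0.015 = 0.733.
df = n − k − 1 = 453 − 3 − 1 = 449.
One-sided p ≈ 0.2319, which is ≥ 0.05, so fail to reject H₀.
The data do not give significant evidence that the true slope on salary ($1000s) exceeds 0.015 points (1–10) per unit, holding the other predictors fixed.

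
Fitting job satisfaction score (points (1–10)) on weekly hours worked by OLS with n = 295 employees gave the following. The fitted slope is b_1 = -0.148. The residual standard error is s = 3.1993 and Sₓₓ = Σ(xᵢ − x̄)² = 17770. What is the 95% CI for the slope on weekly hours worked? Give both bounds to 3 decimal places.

(-0.195, -0.101)

SE(b_1) = s/√Sₓₓ = 3.1993/√17770 = 0.024.
df = n − 2 = 293.
t* = t_{0.025, 293} = 1.968093.
Margin = t* × SE = 1.968093 × 0.024 = 0.04723.
CI: -0.148 ± 0.04723 → (-0.195, -0.101).
With 95% confidence, each one-unit increase in weekly hours worked is associated with a change of between -0.195 and -0.101 points (1–10) in job satisfaction score.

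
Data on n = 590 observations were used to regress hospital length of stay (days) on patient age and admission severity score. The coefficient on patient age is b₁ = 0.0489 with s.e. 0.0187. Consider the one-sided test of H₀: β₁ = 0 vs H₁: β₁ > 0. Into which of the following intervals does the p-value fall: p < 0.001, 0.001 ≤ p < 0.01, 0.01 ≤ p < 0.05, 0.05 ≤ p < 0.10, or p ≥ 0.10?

t = 0.0489 / 0.0187 = 2.615.
df = n − k − 1 = 590 − 2 − 1 = 587.
One-sided p = P(T_{587} > t) ≈ 0.0046.
So 0.001 ≤ p < 0.01.

0.001 ≤ p < 0.01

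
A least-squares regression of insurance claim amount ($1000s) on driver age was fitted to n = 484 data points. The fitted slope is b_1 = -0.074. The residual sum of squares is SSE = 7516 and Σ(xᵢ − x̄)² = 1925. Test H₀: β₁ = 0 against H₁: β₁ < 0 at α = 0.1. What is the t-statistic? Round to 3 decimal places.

t = -0.822

MSE = SSE/(n − 2) = 7516/482 = 15.5934.
SE(b_1) = √(MSE/Sₓₓ) = √(15.5934/1925) = 0.0900025.
t = -0.074 / 0.0900025 = -0.822.
df = n − 2 = 482.
One-sided p ≈ 0.2057, which is ≥ 0.1, so fail to reject H₀.
The data do not give significant evidence that the true slope on driver age is negative.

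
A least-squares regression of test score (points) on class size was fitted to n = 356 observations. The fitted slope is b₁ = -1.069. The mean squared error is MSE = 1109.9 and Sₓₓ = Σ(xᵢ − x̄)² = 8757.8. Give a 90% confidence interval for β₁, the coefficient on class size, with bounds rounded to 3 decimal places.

(-1.656, -0.482)

SE(b₁) = √(MSE/Sₓₓ) = √(1109.9/8757.8) = 0.355995.
df = n − 2 = 354.
t* = t_{0.05, 354} = 1.649169.
Margin = t* × SE = 1.649169 × 0.355995 = 0.58710.
CI: -1.069 ± 0.58710 → (-1.656, -0.482).
With 90% confidence, each one-unit increase in class size is associated with a change of between -1.656 and -0.482 points in test score.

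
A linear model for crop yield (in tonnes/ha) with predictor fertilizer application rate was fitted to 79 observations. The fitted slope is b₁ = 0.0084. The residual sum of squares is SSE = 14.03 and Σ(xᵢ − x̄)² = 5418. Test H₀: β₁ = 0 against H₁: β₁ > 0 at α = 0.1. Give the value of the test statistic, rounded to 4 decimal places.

MSE = SSE/(n − 2) = 14.03/77 = 0.182208.
SE(b₁) = √(MSE/Sₓₓ) = √(0.182208/5418) = 0.00579915.
t = 0.0084 / 0.00579915 = 1.4485.
df = n − 2 = 77.
One-sided p ≈ 0.0758, which is < 0.1, so reject H₀.
There is evidence that the true slope on fertilizer application rate is positive.

t = 1.4485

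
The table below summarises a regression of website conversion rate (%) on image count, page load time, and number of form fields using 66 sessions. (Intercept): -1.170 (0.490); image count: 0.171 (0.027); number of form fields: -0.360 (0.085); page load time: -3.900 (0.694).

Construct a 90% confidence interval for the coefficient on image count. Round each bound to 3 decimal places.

(0.126, 0.216)

Read off: b = 0.171, SE = 0.027 for image count.
df = n − k − 1 = 66 − 3 − 1 = 62.
t* = t_{0.05, 62} = 1.669804.
Margin = t* × SE = 1.669804 × 0.027 = 0.04508.
CI: 0.171 ± 0.04508 → (0.126, 0.216).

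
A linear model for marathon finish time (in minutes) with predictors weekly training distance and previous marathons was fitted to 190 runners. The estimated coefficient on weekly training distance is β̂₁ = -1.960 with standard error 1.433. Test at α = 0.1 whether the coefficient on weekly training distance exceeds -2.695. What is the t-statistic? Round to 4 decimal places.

H₀: β₁ = -2.695 vs H₁: β₁ > -2.695.
t = (β̂₁ − β₁⁰)/SE = (-1.960 − (-2.695)) / 1.433 = 0.5129.
df = n − k − 1 = 190 − 2 − 1 = 187.
One-sided p ≈ 0.3043, which is ≥ 0.1, so fail to reject H₀.
The data do not give significant evidence that the true slope on weekly training distance exceeds -2.695 minutes per unit, holding the other predictors fixed.

t = 0.5129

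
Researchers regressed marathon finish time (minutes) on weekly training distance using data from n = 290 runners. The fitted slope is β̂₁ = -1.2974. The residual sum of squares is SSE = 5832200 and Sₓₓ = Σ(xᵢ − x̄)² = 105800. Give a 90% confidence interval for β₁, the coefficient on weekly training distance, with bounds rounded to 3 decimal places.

MSE = SSE/(n − 2) = 5832200/288 = 20250.7.
SE(β̂₁) = √(MSE/Sₓₓ) = √(20250.7/105800) = 0.437499.
df = n − 2 = 288.
t* = t_{0.05, 288} = 1.650162.
Margin = t* × SE = 1.650162 × 0.437499 = 0.72194.
CI: -1.2974 ± 0.72194 → (-2.019, -0.575).
With 90% confidence, each one-unit increase in weekly training distance is associated with a change of between -2.019 and -0.575 minutes in marathon finish time.

(-2.019, -0.575)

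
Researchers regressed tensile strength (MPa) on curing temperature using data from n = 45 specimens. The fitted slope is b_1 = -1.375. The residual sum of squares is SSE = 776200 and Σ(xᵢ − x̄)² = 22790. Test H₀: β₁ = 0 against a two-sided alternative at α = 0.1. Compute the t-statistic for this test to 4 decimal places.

MSE = SSE/(n − 2) = 776200/43 = 18051.2.
SE(b_1) = √(MSE/Sₓₓ) = √(18051.2/22790) = 0.88998.
t = -1.375 / 0.88998 = -1.5450.
df = n − 2 = 43.
Two-sided p ≈ 0.1297, which is ≥ 0.1, so fail to reject H₀.
The data do not give significant evidence of an association between curing temperature and tensile strength.

t = -1.5450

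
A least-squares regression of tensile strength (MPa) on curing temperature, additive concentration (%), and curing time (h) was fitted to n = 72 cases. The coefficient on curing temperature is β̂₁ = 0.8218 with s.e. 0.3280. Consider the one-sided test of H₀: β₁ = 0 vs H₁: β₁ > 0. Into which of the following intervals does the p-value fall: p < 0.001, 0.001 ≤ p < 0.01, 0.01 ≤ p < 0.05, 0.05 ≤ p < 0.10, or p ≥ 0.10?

t = 0.8218 / 0.3280 = 2.505.
df = n − k − 1 = 72 − 3 − 1 = 68.
One-sided p = P(T_{68} > t) ≈ 0.0073.
So 0.001 ≤ p < 0.01.

0.001 ≤ p < 0.01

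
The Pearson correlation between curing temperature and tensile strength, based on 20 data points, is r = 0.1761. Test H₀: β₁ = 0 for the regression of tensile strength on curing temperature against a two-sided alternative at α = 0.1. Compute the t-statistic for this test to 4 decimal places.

t = 0.7590

t = r·√(n − 2)/√(1 − r²) = 0.1761·√18/√0.968989 = 0.7590.
df = n − 2 = 18.
Two-sided p ≈ 0.4577, which is ≥ 0.1, so fail to reject H₀.
The data do not give significant evidence of a linear association between curing temperature and tensile strength.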